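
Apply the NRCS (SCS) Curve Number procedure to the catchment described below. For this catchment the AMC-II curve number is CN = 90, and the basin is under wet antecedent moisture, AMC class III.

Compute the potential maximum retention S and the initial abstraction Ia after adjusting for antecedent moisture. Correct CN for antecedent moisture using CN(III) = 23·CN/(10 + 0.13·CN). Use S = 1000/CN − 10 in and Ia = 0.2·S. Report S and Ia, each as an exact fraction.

Wet (AMC III): CN(III) = 23·90/(10 + 0.13·90) = 2070/(217/10) = 20700/217 ≈ 95.392
Max retention: S = 1000/(20700/217) − 10 = 100/207 in (≈ 0.483 in)
Ia = 0.2·(100/207) = 20/207 in ≈ 0.097 in

S = 100/207 in ≈ 0.483 in; Ia = 20/207 in ≈ 0.097 in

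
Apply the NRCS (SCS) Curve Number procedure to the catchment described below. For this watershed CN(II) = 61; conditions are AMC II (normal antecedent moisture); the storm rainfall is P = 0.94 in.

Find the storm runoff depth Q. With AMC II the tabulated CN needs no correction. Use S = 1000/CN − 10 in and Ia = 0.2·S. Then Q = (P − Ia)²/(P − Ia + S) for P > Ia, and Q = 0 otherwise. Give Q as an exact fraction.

Q = 0 in ≈ 0.000 in

Average conditions: CN = 61 (no AMC adjustment).
Retention S: 1000/CN − 10 with CN=61.000 → S = 390/61 ≈ 6.393 in
Ia = 0.2·(390/61) = 78/61 in ≈ 1.279 in
P = 0.940 ≤ Ia = 1.279 in: entire storm abstracted, Q = 0.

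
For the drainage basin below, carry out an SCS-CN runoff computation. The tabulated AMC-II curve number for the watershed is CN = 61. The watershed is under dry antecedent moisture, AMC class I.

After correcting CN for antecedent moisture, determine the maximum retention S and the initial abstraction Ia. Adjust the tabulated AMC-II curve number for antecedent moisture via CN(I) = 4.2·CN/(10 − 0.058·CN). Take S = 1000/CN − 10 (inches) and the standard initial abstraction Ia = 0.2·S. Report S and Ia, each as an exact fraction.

S = 6500/427 in ≈ 15.222 in; Ia = 1300/427 in ≈ 3.044 in

Dry (AMC I): CN(I) = 4.2·61/(10 − 0.058·61) = (1281/5)/(3231/500) = 42700/1077 ≈ 39.647
Retention S: 1000/CN − 10 with CN=39.647 → S = 6500/427 ≈ 15.222 in
Ia = 0.2·(6500/427) = 1300/427 in ≈ 3.044 in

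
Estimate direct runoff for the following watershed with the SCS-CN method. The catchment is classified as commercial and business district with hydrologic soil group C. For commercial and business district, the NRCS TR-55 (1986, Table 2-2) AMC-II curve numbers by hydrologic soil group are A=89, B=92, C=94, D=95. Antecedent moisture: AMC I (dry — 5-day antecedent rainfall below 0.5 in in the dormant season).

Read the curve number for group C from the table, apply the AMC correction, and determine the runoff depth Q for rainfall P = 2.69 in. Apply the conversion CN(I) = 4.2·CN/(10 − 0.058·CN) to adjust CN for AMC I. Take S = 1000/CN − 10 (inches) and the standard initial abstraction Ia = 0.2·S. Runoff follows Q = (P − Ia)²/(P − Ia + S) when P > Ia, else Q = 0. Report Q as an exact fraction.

Q = 6162407001/4227682900 in ≈ 1.458 in

NRCS table: commercial and business district, soil group C → CN(II) = 94
Adjust CN=94 to AMC I: 4.2·94/(10 − 0.058·94) → (1974/5) ÷ (1137/250) = 32900/379 ≈ 86.807
Retention S: 1000/CN − 10 with CN=86.807 → S = 500/329 ≈ 1.520 in
Ia = 0.2·(500/329) = 100/329 in ≈ 0.304 in
Excess rainfall: 2.690 − 0.304 = 2.386 in; P > Ia so Q > 0
Runoff Q = (P−Ia)²/(P−Ia+S) = (2.386)²/(2.386+1.520) = 6162407001/4227682900 ≈ 1.458 in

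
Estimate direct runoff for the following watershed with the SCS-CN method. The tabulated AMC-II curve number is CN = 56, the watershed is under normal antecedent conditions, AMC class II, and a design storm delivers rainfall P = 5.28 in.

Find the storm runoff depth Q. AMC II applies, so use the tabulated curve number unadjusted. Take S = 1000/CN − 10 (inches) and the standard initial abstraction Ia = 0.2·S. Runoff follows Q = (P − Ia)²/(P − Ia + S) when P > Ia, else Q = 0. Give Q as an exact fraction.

Q = 38291/32200 in ≈ 1.189 in

CN(II) = 56; AMC II needs no correction.
S = 1000/56 − 10 = 55/7 in ≈ 7.857 in
Ia = 0.2·(55/7) = 11/7 in ≈ 1.571 in
P − Ia = 5.280 − 1.571 = 649/175 ≈ 3.709 in (> 0, runoff occurs)
Q: (649/175)² ÷ (2024/175) = 38291/32200 in (≈ 1.189 in)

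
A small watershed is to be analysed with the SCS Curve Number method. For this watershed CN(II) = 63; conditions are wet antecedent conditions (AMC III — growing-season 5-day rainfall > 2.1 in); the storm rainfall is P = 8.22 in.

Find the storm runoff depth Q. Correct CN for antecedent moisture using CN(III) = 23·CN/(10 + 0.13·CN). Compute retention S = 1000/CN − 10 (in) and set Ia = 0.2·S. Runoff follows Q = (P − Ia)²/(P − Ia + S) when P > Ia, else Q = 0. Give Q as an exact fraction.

Q = 311965814521/53869400550 in ≈ 5.791 in

CN(III) from CN(II)=63: (23·63)/(10 + 0.13·63) = 144900/1819 ≈ 79.659
Retention S: 1000/CN − 10 with CN=79.659 → S = 3700/1449 ≈ 2.553 in
Ia = 0.2·(3700/1449) = 740/1449 in ≈ 0.511 in
P − Ia = 8.220 − 0.511 = 558539/72450 ≈ 7.709 in (> 0, runoff occurs)
Q = (558539/72450)²/((558539/72450) + 3700/1449) = (311965814521/5249002500)/(743539/72450) = 311965814521/53869400550 in ≈ 5.791 in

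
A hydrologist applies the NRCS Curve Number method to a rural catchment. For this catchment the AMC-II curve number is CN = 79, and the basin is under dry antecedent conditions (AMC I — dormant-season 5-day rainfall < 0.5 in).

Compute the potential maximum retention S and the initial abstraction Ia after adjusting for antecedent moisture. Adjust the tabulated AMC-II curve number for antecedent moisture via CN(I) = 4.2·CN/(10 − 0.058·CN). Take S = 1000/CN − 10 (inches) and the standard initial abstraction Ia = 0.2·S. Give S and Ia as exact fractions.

S = 500/79 in ≈ 6.329 in; Ia = 100/79 in ≈ 1.266 in

CN(I) from CN(II)=79: (4.2·79)/(10 − 0.058·79) = 7900/129 ≈ 61.240
Max retention: S = 1000/(7900/129) − 10 = 500/79 in (≈ 6.329 in)
Ia = 0.2·(500/79) = 100/79 in ≈ 1.266 in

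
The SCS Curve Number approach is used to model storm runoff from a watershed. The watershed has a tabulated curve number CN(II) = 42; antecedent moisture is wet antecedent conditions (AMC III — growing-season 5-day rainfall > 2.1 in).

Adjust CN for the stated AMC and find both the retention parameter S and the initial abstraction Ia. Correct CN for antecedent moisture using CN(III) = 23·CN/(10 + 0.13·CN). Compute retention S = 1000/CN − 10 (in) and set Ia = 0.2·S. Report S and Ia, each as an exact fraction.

Wet (AMC III): CN(III) = 23·42/(10 + 0.13·42) = 966/(773/50) = 48300/773 ≈ 62.484
Retention S: 1000/CN − 10 with CN=62.484 → S = 2900/483 ≈ 6.004 in
Ia = 0.2·(2900/483) = 580/483 in ≈ 1.201 in

S = 2900/483 in ≈ 6.004 in; Ia = 580/483 in ≈ 1.201 in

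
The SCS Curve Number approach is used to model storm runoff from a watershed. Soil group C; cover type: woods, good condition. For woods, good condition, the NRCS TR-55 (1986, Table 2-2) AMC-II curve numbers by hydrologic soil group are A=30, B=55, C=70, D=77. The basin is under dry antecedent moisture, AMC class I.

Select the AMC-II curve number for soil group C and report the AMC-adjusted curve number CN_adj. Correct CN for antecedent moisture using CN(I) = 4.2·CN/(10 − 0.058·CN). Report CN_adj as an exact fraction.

NRCS table: woods, good condition, soil group C → CN(II) = 70
Dry (AMC I): CN(I) = 4.2·70/(10 − 0.058·70) = 294/(297/50) = 4900/99 ≈ 49.495

CN_adj = 4900/99 ≈ 49.495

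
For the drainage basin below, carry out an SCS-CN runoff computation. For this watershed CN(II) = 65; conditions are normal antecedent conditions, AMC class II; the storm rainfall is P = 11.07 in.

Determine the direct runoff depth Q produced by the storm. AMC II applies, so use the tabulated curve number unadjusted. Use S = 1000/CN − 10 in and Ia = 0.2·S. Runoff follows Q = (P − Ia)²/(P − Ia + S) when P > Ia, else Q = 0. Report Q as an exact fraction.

Q = 168766081/25988300 in ≈ 6.494 in

Average conditions: CN = 65 (no AMC adjustment).
S = 1000/65 − 10 = 70/13 in ≈ 5.385 in
Ia = 0.2S: 0.2·5.385 = 1.077 in (exactly 14/13)
Since P=11.070 > Ia=1.077: effective rainfall P−Ia = 12991/1300 in
Q: (12991/1300)² ÷ (19991/1300) = 168766081/25988300 in (≈ 6.494 in)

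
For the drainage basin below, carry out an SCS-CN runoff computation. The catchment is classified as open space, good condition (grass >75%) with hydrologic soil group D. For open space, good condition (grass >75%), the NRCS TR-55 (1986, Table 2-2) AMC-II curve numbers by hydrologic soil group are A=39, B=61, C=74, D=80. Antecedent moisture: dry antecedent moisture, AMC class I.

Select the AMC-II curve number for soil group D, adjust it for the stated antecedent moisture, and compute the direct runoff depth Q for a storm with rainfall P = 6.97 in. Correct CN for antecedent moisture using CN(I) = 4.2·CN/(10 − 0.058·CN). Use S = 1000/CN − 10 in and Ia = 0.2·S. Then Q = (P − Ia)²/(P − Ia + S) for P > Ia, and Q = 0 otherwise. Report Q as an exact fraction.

Q = 147306769/51737700 in ≈ 2.847 in

NRCS table: open space, good condition (grass >75%), soil group D → CN(II) = 80
Dry (AMC I): CN(I) = 4.2·80/(10 − 0.058·80) = 336/(134/25) = 4200/67 ≈ 62.687
S = 1000/(4200/67) − 10 = 125/21 in ≈ 5.952 in
Initial abstraction Ia = S/5 = (125/21)/5 = 25/21 ≈ 1.190 in
Excess rainfall: 6.970 − 1.190 = 5.780 in; P > Ia so Q > 0
Q: (12137/2100)² ÷ (24637/2100) = 147306769/51737700 in (≈ 2.847 in)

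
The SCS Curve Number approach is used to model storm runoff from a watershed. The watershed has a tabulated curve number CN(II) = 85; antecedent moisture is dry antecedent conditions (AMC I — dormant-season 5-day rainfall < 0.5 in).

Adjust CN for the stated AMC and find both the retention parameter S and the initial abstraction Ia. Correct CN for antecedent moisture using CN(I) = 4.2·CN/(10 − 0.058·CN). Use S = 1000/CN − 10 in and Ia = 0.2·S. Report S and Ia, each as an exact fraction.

Dry (AMC I): CN(I) = 4.2·85/(10 − 0.058·85) = 357/(507/100) = 11900/169 ≈ 70.414
Max retention: S = 1000/(11900/169) − 10 = 500/119 in (≈ 4.202 in)
Ia = 0.2·(500/119) = 100/119 in ≈ 0.840 in

S = 500/119 in ≈ 4.202 in; Ia = 100/119 in ≈ 0.840 in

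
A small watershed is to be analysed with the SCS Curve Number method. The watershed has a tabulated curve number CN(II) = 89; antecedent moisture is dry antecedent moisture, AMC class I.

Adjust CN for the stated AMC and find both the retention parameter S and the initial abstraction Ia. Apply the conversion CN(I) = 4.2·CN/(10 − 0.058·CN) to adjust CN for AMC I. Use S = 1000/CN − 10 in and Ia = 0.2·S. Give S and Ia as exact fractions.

S = 5500/1869 in ≈ 2.943 in; Ia = 1100/1869 in ≈ 0.589 in

CN(I) from CN(II)=89: (4.2·89)/(10 − 0.058·89) = 186900/2419 ≈ 77.263
Max retention: S = 1000/(186900/2419) − 10 = 5500/1869 in (≈ 2.943 in)
Ia = 0.2·(5500/1869) = 1100/1869 in ≈ 0.589 in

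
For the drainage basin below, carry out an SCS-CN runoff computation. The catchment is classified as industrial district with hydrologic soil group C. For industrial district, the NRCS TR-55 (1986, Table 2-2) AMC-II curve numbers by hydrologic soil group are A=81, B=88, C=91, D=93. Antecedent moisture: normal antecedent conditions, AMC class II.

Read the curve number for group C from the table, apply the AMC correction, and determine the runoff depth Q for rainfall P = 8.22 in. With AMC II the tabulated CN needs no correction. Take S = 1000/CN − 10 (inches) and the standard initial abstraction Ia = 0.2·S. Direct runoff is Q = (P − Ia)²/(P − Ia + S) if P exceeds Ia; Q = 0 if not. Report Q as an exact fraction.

NRCS table: industrial district, soil group C → CN(II) = 91
Average conditions: CN = 91 (no AMC adjustment).
Max retention: S = 1000/91 − 10 = 90/91 in (≈ 0.989 in)
Ia = 0.2S: 0.2·0.989 = 0.198 in (exactly 18/91)
Excess rainfall: 8.220 − 0.198 = 8.022 in; P > Ia so Q > 0
Runoff Q = (P−Ia)²/(P−Ia+S) = (8.022)²/(8.022+0.989) = 444107667/62184850 ≈ 7.142 in

Q = 444107667/62184850 in ≈ 7.142 in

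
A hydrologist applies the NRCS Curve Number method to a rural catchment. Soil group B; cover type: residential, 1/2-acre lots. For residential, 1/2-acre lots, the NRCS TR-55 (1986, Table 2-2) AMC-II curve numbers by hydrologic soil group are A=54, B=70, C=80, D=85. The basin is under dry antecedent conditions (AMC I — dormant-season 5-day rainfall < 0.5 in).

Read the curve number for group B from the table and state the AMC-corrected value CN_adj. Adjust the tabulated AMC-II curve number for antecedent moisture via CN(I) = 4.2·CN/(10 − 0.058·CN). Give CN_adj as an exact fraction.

NRCS table: residential, 1/2-acre lots, soil group B → CN(II) = 70
CN(I) from CN(II)=70: (4.2·70)/(10 − 0.058·70) = 4900/99 ≈ 49.495

CN_adj = 4900/99 ≈ 49.495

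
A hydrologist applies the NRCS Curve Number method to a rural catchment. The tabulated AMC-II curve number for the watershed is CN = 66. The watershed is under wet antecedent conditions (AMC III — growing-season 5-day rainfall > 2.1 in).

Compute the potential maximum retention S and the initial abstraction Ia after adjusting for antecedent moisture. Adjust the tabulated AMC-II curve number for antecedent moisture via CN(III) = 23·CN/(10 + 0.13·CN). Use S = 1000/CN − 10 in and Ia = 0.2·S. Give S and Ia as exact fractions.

S = 1700/759 in ≈ 2.240 in; Ia = 340/759 in ≈ 0.448 in

Wet (AMC III): CN(III) = 23·66/(10 + 0.13·66) = 1518/(929/50) = 75900/929 ≈ 81.701
Retention S: 1000/CN − 10 with CN=81.701 → S = 1700/759 ≈ 2.240 in
Initial abstraction Ia = S/5 = (1700/759)/5 = 340/759 ≈ 0.448 in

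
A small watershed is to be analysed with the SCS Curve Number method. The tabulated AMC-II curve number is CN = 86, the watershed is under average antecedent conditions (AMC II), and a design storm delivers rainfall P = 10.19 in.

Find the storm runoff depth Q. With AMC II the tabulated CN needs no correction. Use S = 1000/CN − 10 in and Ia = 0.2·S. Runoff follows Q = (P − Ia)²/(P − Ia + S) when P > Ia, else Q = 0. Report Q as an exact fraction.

Q = 1799201889/212493100 in ≈ 8.467 in

CN(II) = 86; AMC II needs no correction.
Retention S: 1000/CN − 10 with CN=86.000 → S = 70/43 ≈ 1.628 in
Initial abstraction Ia = S/5 = (70/43)/5 = 14/43 ≈ 0.326 in
P − Ia = 10.190 − 0.326 = 42417/4300 ≈ 9.864 in (> 0, runoff occurs)
Runoff Q = (P−Ia)²/(P−Ia+S) = (9.864)²/(9.864+1.628) = 1799201889/212493100 ≈ 8.467 in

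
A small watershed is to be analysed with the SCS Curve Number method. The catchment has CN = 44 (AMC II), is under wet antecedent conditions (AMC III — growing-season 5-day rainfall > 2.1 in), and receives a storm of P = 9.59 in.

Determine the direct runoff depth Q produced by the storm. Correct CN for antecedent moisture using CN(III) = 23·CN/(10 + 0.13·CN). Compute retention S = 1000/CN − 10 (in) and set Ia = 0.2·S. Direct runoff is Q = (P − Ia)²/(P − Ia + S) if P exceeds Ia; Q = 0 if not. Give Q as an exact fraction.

Adjust CN=44 to AMC III: 23·44/(10 + 0.13·44) → 1012 ÷ (393/25) = 25300/393 ≈ 64.377
Retention S: 1000/CN − 10 with CN=64.377 → S = 1400/253 ≈ 5.534 in
Ia = 0.2·(1400/253) = 280/253 in ≈ 1.107 in
P − Ia = 9.590 − 1.107 = 214627/25300 ≈ 8.483 in (> 0, runoff occurs)
Q = (214627/25300)²/((214627/25300) + 1400/253) = (46064749129/640090000)/(354627/25300) = 6580678447/1281723300 in ≈ 5.134 in

Q = 6580678447/1281723300 in ≈ 5.134 in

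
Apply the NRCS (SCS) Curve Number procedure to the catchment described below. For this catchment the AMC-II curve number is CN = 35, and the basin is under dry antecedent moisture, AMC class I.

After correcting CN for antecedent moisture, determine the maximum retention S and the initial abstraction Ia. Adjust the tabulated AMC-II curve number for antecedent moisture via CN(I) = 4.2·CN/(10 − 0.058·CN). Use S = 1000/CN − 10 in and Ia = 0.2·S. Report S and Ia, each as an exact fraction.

S = 6500/147 in ≈ 44.218 in; Ia = 1300/147 in ≈ 8.844 in

CN(I) from CN(II)=35: (4.2·35)/(10 − 0.058·35) = 14700/797 ≈ 18.444
Retention S: 1000/CN − 10 with CN=18.444 → S = 6500/147 ≈ 44.218 in
Initial abstraction Ia = S/5 = (6500/147)/5 = 1300/147 ≈ 8.844 in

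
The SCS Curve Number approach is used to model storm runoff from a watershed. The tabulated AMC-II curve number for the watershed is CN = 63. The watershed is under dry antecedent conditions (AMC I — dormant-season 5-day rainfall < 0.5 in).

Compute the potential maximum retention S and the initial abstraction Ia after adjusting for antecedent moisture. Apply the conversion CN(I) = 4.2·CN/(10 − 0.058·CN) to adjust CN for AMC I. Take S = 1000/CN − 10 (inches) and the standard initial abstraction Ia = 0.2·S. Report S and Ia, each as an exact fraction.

Dry (AMC I): CN(I) = 4.2·63/(10 − 0.058·63) = (1323/5)/(3173/500) = 132300/3173 ≈ 41.696
S = 1000/(132300/3173) − 10 = 18500/1323 in ≈ 13.983 in
Ia = 0.2·(18500/1323) = 3700/1323 in ≈ 2.797 in

S = 18500/1323 in ≈ 13.983 in; Ia = 3700/1323 in ≈ 2.797 in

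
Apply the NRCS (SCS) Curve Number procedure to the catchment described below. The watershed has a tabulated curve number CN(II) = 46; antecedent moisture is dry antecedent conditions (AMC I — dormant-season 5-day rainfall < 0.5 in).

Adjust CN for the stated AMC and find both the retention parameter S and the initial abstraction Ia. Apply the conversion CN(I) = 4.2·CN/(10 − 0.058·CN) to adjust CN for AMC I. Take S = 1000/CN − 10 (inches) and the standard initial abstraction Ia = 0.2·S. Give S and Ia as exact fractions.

Dry (AMC I): CN(I) = 4.2·46/(10 − 0.058·46) = (966/5)/(1833/250) = 16100/611 ≈ 26.350
Retention S: 1000/CN − 10 with CN=26.350 → S = 4500/161 ≈ 27.950 in
Ia = 0.2S: 0.2·27.950 = 5.590 in (exactly 900/161)

S = 4500/161 in ≈ 27.950 in; Ia = 900/161 in ≈ 5.590 in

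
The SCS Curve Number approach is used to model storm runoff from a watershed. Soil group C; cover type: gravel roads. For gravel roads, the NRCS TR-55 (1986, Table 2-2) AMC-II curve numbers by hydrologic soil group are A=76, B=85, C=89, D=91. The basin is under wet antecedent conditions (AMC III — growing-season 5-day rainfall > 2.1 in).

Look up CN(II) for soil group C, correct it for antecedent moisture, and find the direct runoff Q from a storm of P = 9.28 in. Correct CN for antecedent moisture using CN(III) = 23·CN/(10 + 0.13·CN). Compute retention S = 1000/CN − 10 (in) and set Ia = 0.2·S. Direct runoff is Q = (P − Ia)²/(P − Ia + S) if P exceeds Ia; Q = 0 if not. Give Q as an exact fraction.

NRCS table: gravel roads, soil group C → CN(II) = 89
Adjust CN=89 to AMC III: 23·89/(10 + 0.13·89) → 2047 ÷ (2157/100) = 204700/2157 ≈ 94.900
S = 1000/(204700/2157) − 10 = 1100/2047 in ≈ 0.537 in
Ia = 0.2S: 0.2·0.537 = 0.107 in (exactly 220/2047)
Excess rainfall: 9.280 − 0.107 = 9.173 in; P > Ia so Q > 0
Runoff Q = (P−Ia)²/(P−Ia+S) = (9.173)²/(9.173+0.537) = 27542514402/3178632775 ≈ 8.665 in

Q = 27542514402/3178632775 in ≈ 8.665 in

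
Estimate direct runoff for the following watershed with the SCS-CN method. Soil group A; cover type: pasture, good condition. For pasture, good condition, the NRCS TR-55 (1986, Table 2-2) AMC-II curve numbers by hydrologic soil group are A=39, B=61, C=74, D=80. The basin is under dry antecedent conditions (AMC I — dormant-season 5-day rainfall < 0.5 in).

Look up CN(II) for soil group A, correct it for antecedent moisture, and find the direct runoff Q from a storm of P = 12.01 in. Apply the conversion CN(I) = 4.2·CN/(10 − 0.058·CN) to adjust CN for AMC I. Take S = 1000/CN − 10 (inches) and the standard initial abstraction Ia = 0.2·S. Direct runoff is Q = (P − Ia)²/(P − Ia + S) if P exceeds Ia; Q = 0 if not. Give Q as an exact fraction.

NRCS table: pasture, good condition, soil group A → CN(II) = 39
Dry (AMC I): CN(I) = 4.2·39/(10 − 0.058·39) = (819/5)/(3869/500) = 81900/3869 ≈ 21.168
Max retention: S = 1000/(81900/3869) − 10 = 30500/819 in (≈ 37.241 in)
Ia = 0.2S: 0.2·37.241 = 7.448 in (exactly 6100/819)
Excess rainfall: 12.010 − 7.448 = 4.562 in; P > Ia so Q > 0
Q: (373619/81900)² ÷ (3423619/81900) = 139591157161/280394396100 in (≈ 0.498 in)

Q = 139591157161/280394396100 in ≈ 0.498 in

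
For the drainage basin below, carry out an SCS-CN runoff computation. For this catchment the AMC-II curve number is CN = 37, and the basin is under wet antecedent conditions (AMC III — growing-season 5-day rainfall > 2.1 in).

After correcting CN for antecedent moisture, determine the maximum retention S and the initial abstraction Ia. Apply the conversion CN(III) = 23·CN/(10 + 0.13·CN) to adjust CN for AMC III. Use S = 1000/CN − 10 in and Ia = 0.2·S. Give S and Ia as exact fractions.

S = 6300/851 in ≈ 7.403 in; Ia = 1260/851 in ≈ 1.481 in

Wet (AMC III): CN(III) = 23·37/(10 + 0.13·37) = 851/(1481/100) = 85100/1481 ≈ 57.461
S = 1000/(85100/1481) − 10 = 6300/851 in ≈ 7.403 in
Ia = 0.2S: 0.2·7.403 = 1.481 in (exactly 1260/851)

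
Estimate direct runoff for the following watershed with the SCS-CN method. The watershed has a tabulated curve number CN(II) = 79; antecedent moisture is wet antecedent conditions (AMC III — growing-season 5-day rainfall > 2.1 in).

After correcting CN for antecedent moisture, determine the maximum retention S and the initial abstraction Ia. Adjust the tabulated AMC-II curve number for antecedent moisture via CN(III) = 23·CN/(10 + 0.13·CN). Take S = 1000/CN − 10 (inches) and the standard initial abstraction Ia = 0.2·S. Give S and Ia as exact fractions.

Adjust CN=79 to AMC III: 23·79/(10 + 0.13·79) → 1817 ÷ (2027/100) = 181700/2027 ≈ 89.640
Retention S: 1000/CN − 10 with CN=89.640 → S = 2100/1817 ≈ 1.156 in
Initial abstraction Ia = S/5 = (2100/1817)/5 = 420/1817 ≈ 0.231 in

S = 2100/1817 in ≈ 1.156 in; Ia = 420/1817 in ≈ 0.231 in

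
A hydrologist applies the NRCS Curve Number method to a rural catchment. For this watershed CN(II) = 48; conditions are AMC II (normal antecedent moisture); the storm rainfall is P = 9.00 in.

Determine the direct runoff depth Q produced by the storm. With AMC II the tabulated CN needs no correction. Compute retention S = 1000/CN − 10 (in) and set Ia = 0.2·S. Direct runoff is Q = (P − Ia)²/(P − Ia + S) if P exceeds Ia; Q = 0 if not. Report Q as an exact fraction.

Average conditions: CN = 48 (no AMC adjustment).
Retention S: 1000/CN − 10 with CN=48.000 → S = 65/6 ≈ 10.833 in
Ia = 0.2·(65/6) = 13/6 in ≈ 2.167 in
Excess rainfall: 9.000 − 2.167 = 6.833 in; P > Ia so Q > 0
Q: (41/6)² ÷ (53/3) = 1681/636 in (≈ 2.643 in)

Q = 1681/636 in ≈ 2.643 in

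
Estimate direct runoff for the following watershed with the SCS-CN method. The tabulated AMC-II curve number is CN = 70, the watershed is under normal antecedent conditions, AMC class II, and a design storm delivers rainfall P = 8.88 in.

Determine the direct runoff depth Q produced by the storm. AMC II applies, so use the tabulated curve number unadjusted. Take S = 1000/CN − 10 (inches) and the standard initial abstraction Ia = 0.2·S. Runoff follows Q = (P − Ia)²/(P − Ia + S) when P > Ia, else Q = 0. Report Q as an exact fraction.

Q = 328536/62825 in ≈ 5.229 in

CN(II) = 70; AMC II needs no correction.
Retention S: 1000/CN − 10 with CN=70.000 → S = 30/7 ≈ 4.286 in
Ia = 0.2S: 0.2·4.286 = 0.857 in (exactly 6/7)
Since P=8.880 > Ia=0.857: effective rainfall P−Ia = 1404/175 in
Q = (1404/175)²/((1404/175) + 30/7) = (1971216/30625)/(2154/175) = 328536/62825 in ≈ 5.229 in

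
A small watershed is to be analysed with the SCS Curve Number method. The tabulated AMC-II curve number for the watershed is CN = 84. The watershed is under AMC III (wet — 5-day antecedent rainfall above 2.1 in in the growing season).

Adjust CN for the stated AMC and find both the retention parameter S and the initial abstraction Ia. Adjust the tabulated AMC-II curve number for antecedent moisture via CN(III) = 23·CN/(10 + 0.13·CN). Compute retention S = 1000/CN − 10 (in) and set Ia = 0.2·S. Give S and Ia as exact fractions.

S = 400/483 in ≈ 0.828 in; Ia = 80/483 in ≈ 0.166 in

CN(III) from CN(II)=84: (23·84)/(10 + 0.13·84) = 48300/523 ≈ 92.352
S = 1000/(48300/523) − 10 = 400/483 in ≈ 0.828 in
Initial abstraction Ia = S/5 = (400/483)/5 = 80/483 ≈ 0.166 in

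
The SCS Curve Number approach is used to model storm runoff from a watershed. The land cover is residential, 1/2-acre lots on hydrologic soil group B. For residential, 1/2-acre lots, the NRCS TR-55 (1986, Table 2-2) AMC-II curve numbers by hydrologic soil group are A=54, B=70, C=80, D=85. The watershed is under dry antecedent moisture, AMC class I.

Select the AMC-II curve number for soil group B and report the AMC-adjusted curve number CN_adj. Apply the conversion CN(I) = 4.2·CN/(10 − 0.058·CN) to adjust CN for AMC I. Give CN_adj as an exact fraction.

NRCS table: residential, 1/2-acre lots, soil group B → CN(II) = 70
Adjust CN=70 to AMC I: 4.2·70/(10 − 0.058·70) → 294 ÷ (297/50) = 4900/99 ≈ 49.495

CN_adj = 4900/99 ≈ 49.495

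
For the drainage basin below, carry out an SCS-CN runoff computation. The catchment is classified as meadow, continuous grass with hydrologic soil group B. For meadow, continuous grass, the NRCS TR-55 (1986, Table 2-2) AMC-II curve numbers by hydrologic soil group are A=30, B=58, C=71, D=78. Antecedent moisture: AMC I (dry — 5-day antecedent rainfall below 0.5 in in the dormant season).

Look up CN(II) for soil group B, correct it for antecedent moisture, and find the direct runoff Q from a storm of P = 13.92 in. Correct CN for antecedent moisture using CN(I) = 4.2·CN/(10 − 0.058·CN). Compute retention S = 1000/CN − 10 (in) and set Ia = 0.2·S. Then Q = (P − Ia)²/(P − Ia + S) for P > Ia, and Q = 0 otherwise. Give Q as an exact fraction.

NRCS table: meadow, continuous grass, soil group B → CN(II) = 58
Adjust CN=58 to AMC I: 4.2·58/(10 − 0.058·58) → (1218/5) ÷ (1659/250) = 2900/79 ≈ 36.709
S = 1000/(2900/79) − 10 = 500/29 in ≈ 17.241 in
Ia = 0.2·(500/29) = 100/29 in ≈ 3.448 in
Excess rainfall: 13.920 − 3.448 = 10.472 in; P > Ia so Q > 0
Runoff Q = (P−Ia)²/(P−Ia+S) = (10.472)²/(10.472+17.241) = 14409616/3641675 ≈ 3.957 in

Q = 14409616/3641675 in ≈ 3.957 in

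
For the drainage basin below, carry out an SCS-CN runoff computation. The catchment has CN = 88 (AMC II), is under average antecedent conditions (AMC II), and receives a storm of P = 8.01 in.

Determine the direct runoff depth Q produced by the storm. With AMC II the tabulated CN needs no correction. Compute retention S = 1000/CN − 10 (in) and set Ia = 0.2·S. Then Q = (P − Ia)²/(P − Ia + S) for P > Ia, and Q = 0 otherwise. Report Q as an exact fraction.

AMC II — tabulated CN = 88 applies directly.
Max retention: S = 1000/88 − 10 = 15/11 in (≈ 1.364 in)
Ia = 0.2·(15/11) = 3/11 in ≈ 0.273 in
Since P=8.010 > Ia=0.273: effective rainfall P−Ia = 8511/1100 in
Q: (8511/1100)² ÷ (10011/1100) = 24145707/3670700 in (≈ 6.578 in)

Q = 24145707/3670700 in ≈ 6.578 in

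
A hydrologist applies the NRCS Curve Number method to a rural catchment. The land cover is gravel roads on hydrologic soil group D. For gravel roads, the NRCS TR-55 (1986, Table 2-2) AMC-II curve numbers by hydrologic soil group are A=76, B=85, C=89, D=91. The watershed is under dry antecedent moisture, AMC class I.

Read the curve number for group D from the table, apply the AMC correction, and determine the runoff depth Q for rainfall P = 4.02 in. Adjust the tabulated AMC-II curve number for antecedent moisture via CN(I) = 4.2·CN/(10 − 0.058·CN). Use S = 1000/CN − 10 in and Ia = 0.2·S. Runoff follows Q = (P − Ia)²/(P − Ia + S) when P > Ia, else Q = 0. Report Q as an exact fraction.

Q = 1419707041/665442050 in ≈ 2.133 in

NRCS table: gravel roads, soil group D → CN(II) = 91
Adjust CN=91 to AMC I: 4.2·91/(10 − 0.058·91) → (1911/5) ÷ (2361/500) = 63700/787 ≈ 80.940
Max retention: S = 1000/(63700/787) − 10 = 1500/637 in (≈ 2.355 in)
Ia = 0.2·(1500/637) = 300/637 in ≈ 0.471 in
P − Ia = 4.020 − 0.471 = 113037/31850 ≈ 3.549 in (> 0, runoff occurs)
Q: (113037/31850)² ÷ (188037/31850) = 1419707041/665442050 in (≈ 2.133 in)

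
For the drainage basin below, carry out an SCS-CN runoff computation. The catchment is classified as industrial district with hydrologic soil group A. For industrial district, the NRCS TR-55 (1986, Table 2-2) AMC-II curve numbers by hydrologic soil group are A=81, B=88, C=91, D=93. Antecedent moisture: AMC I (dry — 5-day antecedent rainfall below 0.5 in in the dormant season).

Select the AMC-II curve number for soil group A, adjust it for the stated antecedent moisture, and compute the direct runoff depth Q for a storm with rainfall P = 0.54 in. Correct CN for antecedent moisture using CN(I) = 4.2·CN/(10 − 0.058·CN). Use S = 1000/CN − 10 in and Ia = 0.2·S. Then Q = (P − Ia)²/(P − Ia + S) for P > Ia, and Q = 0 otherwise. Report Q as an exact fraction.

Q = 0 in ≈ 0.000 in

NRCS table: industrial district, soil group A → CN(II) = 81
Dry (AMC I): CN(I) = 4.2·81/(10 − 0.058·81) = (1701/5)/(2651/500) = 170100/2651 ≈ 64.164
Retention S: 1000/CN − 10 with CN=64.164 → S = 9500/1701 ≈ 5.585 in
Ia = 0.2·(9500/1701) = 1900/1701 in ≈ 1.117 in
P = 0.540 ≤ Ia = 1.117 in: entire storm abstracted, Q = 0.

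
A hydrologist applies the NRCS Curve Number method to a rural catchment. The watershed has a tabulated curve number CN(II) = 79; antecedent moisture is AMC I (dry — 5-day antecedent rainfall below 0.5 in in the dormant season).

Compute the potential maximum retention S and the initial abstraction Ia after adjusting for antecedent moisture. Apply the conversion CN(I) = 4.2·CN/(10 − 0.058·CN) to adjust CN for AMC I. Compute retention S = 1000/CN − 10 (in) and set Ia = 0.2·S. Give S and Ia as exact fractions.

Dry (AMC I): CN(I) = 4.2·79/(10 − 0.058·79) = (1659/5)/(2709/500) = 7900/129 ≈ 61.240
Max retention: S = 1000/(7900/129) − 10 = 500/79 in (≈ 6.329 in)
Ia = 0.2S: 0.2·6.329 = 1.266 in (exactly 100/79)

S = 500/79 in ≈ 6.329 in; Ia = 100/79 in ≈ 1.266 in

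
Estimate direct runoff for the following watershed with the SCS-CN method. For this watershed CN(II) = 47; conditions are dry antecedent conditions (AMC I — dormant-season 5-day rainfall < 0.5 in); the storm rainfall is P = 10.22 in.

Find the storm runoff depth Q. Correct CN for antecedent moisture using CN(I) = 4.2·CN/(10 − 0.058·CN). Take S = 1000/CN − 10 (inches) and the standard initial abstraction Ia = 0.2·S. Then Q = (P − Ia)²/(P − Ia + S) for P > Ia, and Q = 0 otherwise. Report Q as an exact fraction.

Q = 57291773449/77201017950 in ≈ 0.742 in

CN(I) from CN(II)=47: (4.2·47)/(10 − 0.058·47) = 98700/3637 ≈ 27.138
Retention S: 1000/CN − 10 with CN=27.138 → S = 26500/987 ≈ 26.849 in
Ia = 0.2S: 0.2·26.849 = 5.370 in (exactly 5300/987)
Since P=10.220 > Ia=5.370: effective rainfall P−Ia = 239357/49350 in
Q = (239357/49350)²/((239357/49350) + 26500/987) = (57291773449/2435422500)/(1564357/49350) = 57291773449/77201017950 in ≈ 0.742 in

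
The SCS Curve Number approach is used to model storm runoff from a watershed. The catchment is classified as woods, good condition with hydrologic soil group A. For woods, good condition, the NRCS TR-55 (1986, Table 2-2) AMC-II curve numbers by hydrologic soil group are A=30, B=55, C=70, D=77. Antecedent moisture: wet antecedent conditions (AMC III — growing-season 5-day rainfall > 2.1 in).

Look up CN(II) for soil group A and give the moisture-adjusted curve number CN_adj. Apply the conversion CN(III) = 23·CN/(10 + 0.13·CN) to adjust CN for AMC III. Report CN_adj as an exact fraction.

NRCS table: woods, good condition, soil group A → CN(II) = 30
Adjust CN=30 to AMC III: 23·30/(10 + 0.13·30) → 690 ÷ (139/10) = 6900/139 ≈ 49.640

CN_adj = 6900/139 ≈ 49.640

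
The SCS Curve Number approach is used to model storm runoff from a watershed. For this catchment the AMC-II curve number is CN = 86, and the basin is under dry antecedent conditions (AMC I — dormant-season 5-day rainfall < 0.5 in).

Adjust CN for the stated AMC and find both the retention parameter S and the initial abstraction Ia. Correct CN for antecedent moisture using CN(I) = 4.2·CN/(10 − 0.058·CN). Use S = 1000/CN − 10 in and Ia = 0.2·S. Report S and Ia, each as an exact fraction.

Dry (AMC I): CN(I) = 4.2·86/(10 − 0.058·86) = (1806/5)/(1253/250) = 12900/179 ≈ 72.067
S = 1000/(12900/179) − 10 = 500/129 in ≈ 3.876 in
Ia = 0.2S: 0.2·3.876 = 0.775 in (exactly 100/129)

S = 500/129 in ≈ 3.876 in; Ia = 100/129 in ≈ 0.775 in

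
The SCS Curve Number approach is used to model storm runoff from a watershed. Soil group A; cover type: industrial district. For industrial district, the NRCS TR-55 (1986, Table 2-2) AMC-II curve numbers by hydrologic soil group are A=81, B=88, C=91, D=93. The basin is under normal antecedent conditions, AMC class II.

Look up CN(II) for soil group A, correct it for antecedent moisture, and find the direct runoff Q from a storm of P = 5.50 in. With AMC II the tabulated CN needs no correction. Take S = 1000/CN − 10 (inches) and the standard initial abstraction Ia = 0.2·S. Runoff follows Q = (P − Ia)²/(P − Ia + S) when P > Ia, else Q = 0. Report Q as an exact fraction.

Q = 132845/38718 in ≈ 3.431 in

NRCS table: industrial district, soil group A → CN(II) = 81
CN(II) = 81; AMC II needs no correction.
S = 1000/81 − 10 = 190/81 in ≈ 2.346 in
Ia = 0.2·(190/81) = 38/81 in ≈ 0.469 in
Excess rainfall: 5.500 − 0.469 = 5.031 in; P > Ia so Q > 0
Runoff Q = (P−Ia)²/(P−Ia+S) = (5.031)²/(5.031+2.346) = 132845/38718 ≈ 3.431 in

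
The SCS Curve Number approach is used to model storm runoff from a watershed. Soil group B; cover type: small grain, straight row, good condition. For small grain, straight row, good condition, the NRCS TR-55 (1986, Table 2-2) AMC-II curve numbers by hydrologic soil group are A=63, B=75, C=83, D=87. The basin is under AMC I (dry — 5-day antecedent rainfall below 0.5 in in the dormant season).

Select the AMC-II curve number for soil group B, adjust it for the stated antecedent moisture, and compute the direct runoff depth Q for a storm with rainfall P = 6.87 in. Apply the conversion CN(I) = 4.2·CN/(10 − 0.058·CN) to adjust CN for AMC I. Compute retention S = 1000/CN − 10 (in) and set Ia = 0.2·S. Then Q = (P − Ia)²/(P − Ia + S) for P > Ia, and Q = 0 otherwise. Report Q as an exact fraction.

Q = 1107624961/524670300 in ≈ 2.111 in

NRCS table: small grain, straight row, good condition, soil group B → CN(II) = 75
Adjust CN=75 to AMC I: 4.2·75/(10 − 0.058·75) → 315 ÷ (113/20) = 6300/113 ≈ 55.752
S = 1000/(6300/113) − 10 = 500/63 in ≈ 7.937 in
Initial abstraction Ia = S/5 = (500/63)/5 = 100/63 ≈ 1.587 in
Excess rainfall: 6.870 − 1.587 = 5.283 in; P > Ia so Q > 0
Q: (33281/6300)² ÷ (83281/6300) = 1107624961/524670300 in (≈ 2.111 in)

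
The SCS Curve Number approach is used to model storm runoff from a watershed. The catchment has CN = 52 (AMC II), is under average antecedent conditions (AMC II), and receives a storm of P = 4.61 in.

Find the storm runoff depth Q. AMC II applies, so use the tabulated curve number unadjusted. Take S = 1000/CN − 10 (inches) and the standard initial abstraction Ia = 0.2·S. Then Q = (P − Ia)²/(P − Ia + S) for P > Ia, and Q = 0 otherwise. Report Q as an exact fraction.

Q = 12909649/20270900 in ≈ 0.637 in

Average conditions: CN = 52 (no AMC adjustment).
S = 1000/52 − 10 = 120/13 in ≈ 9.231 in
Ia = 0.2S: 0.2·9.231 = 1.846 in (exactly 24/13)
P − Ia = 4.610 − 1.846 = 3593/1300 ≈ 2.764 in (> 0, runoff occurs)
Runoff Q = (P−Ia)²/(P−Ia+S) = (2.764)²/(2.764+9.231) = 12909649/20270900 ≈ 0.637 in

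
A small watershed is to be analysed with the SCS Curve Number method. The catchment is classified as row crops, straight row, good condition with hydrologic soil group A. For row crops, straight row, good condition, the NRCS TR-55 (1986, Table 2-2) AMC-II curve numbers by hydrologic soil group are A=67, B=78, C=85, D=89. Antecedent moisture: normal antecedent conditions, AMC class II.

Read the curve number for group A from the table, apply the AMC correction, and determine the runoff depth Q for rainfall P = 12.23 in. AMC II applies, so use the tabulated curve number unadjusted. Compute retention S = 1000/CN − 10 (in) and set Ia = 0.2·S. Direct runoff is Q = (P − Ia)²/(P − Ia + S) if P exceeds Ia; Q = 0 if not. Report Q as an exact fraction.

Q = 5676266281/725884700 in ≈ 7.820 in

NRCS table: row crops, straight row, good condition, soil group A → CN(II) = 67
CN(II) = 67; AMC II needs no correction.
Max retention: S = 1000/67 − 10 = 330/67 in (≈ 4.925 in)
Initial abstraction Ia = S/5 = (330/67)/5 = 66/67 ≈ 0.985 in
Since P=12.230 > Ia=0.985: effective rainfall P−Ia = 75341/6700 in
Q: (75341/6700)² ÷ (108341/6700) = 5676266281/725884700 in (≈ 7.820 in)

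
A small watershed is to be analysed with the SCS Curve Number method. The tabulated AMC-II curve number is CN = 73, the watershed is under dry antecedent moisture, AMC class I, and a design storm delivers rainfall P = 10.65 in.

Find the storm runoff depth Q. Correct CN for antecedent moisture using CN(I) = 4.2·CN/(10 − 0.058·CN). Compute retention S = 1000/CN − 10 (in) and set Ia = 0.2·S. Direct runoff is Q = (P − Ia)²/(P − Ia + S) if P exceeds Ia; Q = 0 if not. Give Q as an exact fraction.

Q = 2750816883/616071820 in ≈ 4.465 in

Dry (AMC I): CN(I) = 4.2·73/(10 − 0.058·73) = (1533/5)/(2883/500) = 51100/961 ≈ 53.174
Retention S: 1000/CN − 10 with CN=53.174 → S = 4500/511 ≈ 8.806 in
Initial abstraction Ia = S/5 = (4500/511)/5 = 900/511 ≈ 1.761 in
Since P=10.650 > Ia=1.761: effective rainfall P−Ia = 90843/10220 in
Q: (90843/10220)² ÷ (180843/10220) = 2750816883/616071820 in (≈ 4.465 in)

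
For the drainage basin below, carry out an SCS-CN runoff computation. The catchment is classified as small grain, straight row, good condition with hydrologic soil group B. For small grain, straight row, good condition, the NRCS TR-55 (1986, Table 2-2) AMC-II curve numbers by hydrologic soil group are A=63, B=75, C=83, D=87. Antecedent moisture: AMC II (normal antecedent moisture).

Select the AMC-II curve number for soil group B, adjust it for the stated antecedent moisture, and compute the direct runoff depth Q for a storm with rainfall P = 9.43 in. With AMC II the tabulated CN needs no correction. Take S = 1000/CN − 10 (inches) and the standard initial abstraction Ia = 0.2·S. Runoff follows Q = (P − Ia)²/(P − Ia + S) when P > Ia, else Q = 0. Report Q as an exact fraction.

Q = 6911641/1088700 in ≈ 6.349 in

NRCS table: small grain, straight row, good condition, soil group B → CN(II) = 75
Average conditions: CN = 75 (no AMC adjustment).
S = 1000/75 − 10 = 10/3 in ≈ 3.333 in
Ia = 0.2S: 0.2·3.333 = 0.667 in (exactly 2/3)
P − Ia = 9.430 − 0.667 = 2629/300 ≈ 8.763 in (> 0, runoff occurs)
Runoff Q = (P−Ia)²/(P−Ia+S) = (8.763)²/(8.763+3.333) = 6911641/1088700 ≈ 6.349 in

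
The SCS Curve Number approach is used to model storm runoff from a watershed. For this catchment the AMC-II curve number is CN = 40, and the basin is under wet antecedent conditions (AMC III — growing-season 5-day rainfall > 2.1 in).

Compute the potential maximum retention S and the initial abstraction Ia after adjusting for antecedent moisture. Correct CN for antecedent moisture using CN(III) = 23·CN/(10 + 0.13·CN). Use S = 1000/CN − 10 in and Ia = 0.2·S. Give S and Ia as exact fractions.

S = 150/23 in ≈ 6.522 in; Ia = 30/23 in ≈ 1.304 in

Wet (AMC III): CN(III) = 23·40/(10 + 0.13·40) = 920/(76/5) = 1150/19 ≈ 60.526
Retention S: 1000/CN − 10 with CN=60.526 → S = 150/23 ≈ 6.522 in
Ia = 0.2S: 0.2·6.522 = 1.304 in (exactly 30/23)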